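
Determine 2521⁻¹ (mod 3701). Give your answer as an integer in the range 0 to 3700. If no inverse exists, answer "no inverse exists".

1885

Apply the Euclidean algorithm to 3701 and 2521:
3701 = 1·2521 + 1180
2521 = 2·1180 + 161
1180 = 7·161 + 53
161 = 3·53 + 2
53 = 26·2 + 1
2 = 2·1 + 0
Since gcd(2521, 3701) = 1, back-substitute to write 1 as a combination:
1 = 53 − 26·2
1 = −26·161 + 79·53
1 = 79·1180 − 579·161
1 = −579·2521 + 1237·1180
1 = 1237·3701 − 1816·2521
Thus 2521·(-1816) ≡ 1 (mod 3701); reducing, -1816 mod 3701 = 1885.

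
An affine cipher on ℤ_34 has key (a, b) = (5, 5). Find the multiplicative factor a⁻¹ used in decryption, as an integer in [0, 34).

7

Extended Euclidean algorithm:
34 = 6*5 + 4
5 = 1*4 + 1
4 = 4*1 + 0
gcd = 1, so the inverse exists. Back-substitute:
1 = 5 − 4
1 = −34 + 7·5
So 5·7 ≡ 1 (mod 34).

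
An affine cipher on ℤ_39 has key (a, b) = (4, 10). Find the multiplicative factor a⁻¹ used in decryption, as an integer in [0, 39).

10

Run Euclid on (39, 4):
39 = 9×4 + 3
4 = 1×3 + 1
3 = 3×1 + 0
gcd = 1, so the inverse exists. Back-substitute:
1 = 4 − 3
1 = −39 + 10·4
So 4·10 ≡ 1 (mod 39).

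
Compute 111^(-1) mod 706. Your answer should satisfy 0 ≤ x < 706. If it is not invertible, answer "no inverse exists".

547

Run Euclid on (706, 111):
706 = 6*111 + 40
111 = 2*40 + 31
40 = 1*31 + 9
31 = 3*9 + 4
9 = 2*4 + 1
4 = 4*1 + 0
gcd = 1, so the inverse exists. Back-substitute:
1 = 9 − 2·4
1 = −2·31 + 7·9
1 = 7·40 − 9·31
1 = −9·111 + 25·40
1 = 25·706 − 159·111
Thus 111·(-159) ≡ 1 (mod 706); reducing, -159 mod 706 = 547.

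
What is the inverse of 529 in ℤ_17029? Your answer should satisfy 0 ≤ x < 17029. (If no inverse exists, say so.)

13488

Apply the Euclidean algorithm to 17029 and 529:
17029 = 32·529 + 101
529 = 5·101 + 24
101 = 4·24 + 5
24 = 4·5 + 4
5 = 1·4 + 1
4 = 4·1 + 0
The gcd is 1. Working backward:
1 = 5 − 4
1 = −24 + 5·5
1 = 5·101 − 21·24
1 = −21·529 + 110·101
1 = 110·17029 − 3541·529
So 529·(-3541) ≡ 1 (mod 17029), and -3541 ≡ 13488 (mod 17029).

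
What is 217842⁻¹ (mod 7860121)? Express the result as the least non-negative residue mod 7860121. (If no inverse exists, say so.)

Extended Euclidean algorithm:
7860121 = 36×217842 + 17809
217842 = 12×17809 + 4134
17809 = 4×4134 + 1273
4134 = 3×1273 + 315
1273 = 4×315 + 13
315 = 24×13 + 3
13 = 4×3 + 1
3 = 3×1 + 0
The gcd is 1. Working backward:
1 = 13 − 4·3
1 = −4·315 + 97·13
1 = 97·1273 − 392·315
1 = −392·4134 + 1273·1273
1 = 1273·17809 − 5484·4134
1 = −5484·217842 + 67081·17809
1 = 67081·7860121 − 2420400·217842
So 217842·(-2420400) ≡ 1 (mod 7860121), and -2420400 ≡ 5439721 (mod 7860121).

5439721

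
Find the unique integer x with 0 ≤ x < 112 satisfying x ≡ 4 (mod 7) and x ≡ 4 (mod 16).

Write x = 4 + 7·k. Then 7·k ≡ 4 − 4 ≡ 0 (mod 16).
Need 7⁻¹ mod 16. Extended Euclid on (16, 7):
16 = 2×7 + 2
7 = 3×2 + 1
2 = 2×1 + 0
Back-substitute:
1 = 7 − 3·2
1 = −3·16 + 7·7
7⁻¹ ≡ 7 (mod 16), so k ≡ 7·0 ≡ 0 (mod 16).
x = 4 + 7·0 = 4.

4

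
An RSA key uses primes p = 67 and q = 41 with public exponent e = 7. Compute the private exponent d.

φ(n) = (p−1)(q−1) = 66·40 = 2640.
Need d with 7·d ≡ 1 (mod 2640). Apply the extended Euclidean algorithm:
2640 = 377·7 + 1
7 = 7·1 + 0
Back-substitute:
1 = 2640 − 377·7
So 7·(-377) ≡ 1 (mod 2640), hence d ≡ -377 ≡ 2263 (mod 2640).

2263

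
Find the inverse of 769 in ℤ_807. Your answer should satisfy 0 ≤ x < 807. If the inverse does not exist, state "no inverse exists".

361

gcd(807, 769) by repeated division:
807 = 1·769 + 38
769 = 20·38 + 9
38 = 4·9 + 2
9 = 4·2 + 1
2 = 2·1 + 0
gcd = 1, so the inverse exists. Back-substitute:
1 = 9 − 4·2
1 = −4·38 + 17·9
1 = 17·769 − 344·38
1 = −344·807 + 361·769
So 769·361 ≡ 1 (mod 807).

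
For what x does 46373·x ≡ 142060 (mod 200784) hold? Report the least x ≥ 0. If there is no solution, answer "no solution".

First find gcd(46373, 200784):
200784 = 4×46373 + 15292
46373 = 3×15292 + 497
15292 = 30×497 + 382
497 = 1×382 + 115
382 = 3×115 + 37
115 = 3×37 + 4
37 = 9×4 + 1
4 = 4×1 + 0
gcd = 1, so a unique solution mod 200784 exists.
Back-substitute for the Bézout coefficients:
1 = 37 − 9·4
1 = −9·115 + 28·37
1 = 28·382 − 93·115
1 = −93·497 + 121·382
1 = 121·15292 − 3723·497
1 = −3723·46373 + 11290·15292
1 = 11290·200784 − 48883·46373
So 46373·(-48883) ≡ 1 (mod 200784), giving 46373⁻¹ ≡ 151901.
x ≡ 46373⁻¹·142060 ≡ 151901·142060 ≡ 197228 (mod 200784).

197228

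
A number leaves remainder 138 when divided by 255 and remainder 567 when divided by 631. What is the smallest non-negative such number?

Write x = 138 + 255·k. Then 255·k ≡ 567 − 138 ≡ 429 (mod 631).
Need 255⁻¹ mod 631. Extended Euclid on (631, 255):
631 = 2×255 + 121
255 = 2×121 + 13
121 = 9×13 + 4
13 = 3×4 + 1
4 = 4×1 + 0
Back-substitute:
1 = 13 − 3·4
1 = −3·121 + 28·13
1 = 28·255 − 59·121
1 = −59·631 + 146·255
255⁻¹ ≡ 146 (mod 631), so k ≡ 146·429 ≡ 165 (mod 631).
x = 138 + 255·165 = 42213.

42213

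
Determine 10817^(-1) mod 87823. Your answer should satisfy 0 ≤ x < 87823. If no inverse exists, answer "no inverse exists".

59504

Extended Euclidean algorithm:
87823 = 8*10817 + 1287
10817 = 8*1287 + 521
1287 = 2*521 + 245
521 = 2*245 + 31
245 = 7*31 + 28
31 = 1*28 + 3
28 = 9*3 + 1
3 = 3*1 + 0
Since gcd(10817, 87823) = 1, back-substitute to write 1 as a combination:
1 = 28 − 9·3
1 = −9·31 + 10·28
1 = 10·245 − 79·31
1 = −79·521 + 168·245
1 = 168·1287 − 415·521
1 = −415·10817 + 3488·1287
1 = 3488·87823 − 28319·10817
So 10817·(-28319) ≡ 1 (mod 87823), and -28319 ≡ 59504 (mod 87823).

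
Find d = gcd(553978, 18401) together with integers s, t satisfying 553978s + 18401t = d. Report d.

1

Euclidean algorithm:
553978 = 30*18401 + 1948
18401 = 9*1948 + 869
1948 = 2*869 + 210
869 = 4*210 + 29
210 = 7*29 + 7
29 = 4*7 + 1
7 = 7*1 + 0
gcd(553978, 18401) = 1.
Back-substituting:
1 = 29 − 4·7
1 = −4·210 + 29·29
1 = 29·869 − 120·210
1 = −120·1948 + 269·869
1 = 269·18401 − 2541·1948
1 = −2541·553978 + 76499·18401
So 1 = (-2541)·553978 + (76499)·18401.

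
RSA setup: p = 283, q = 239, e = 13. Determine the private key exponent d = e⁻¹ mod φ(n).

φ(n) = (p−1)(q−1) = 282·238 = 67116.
Need d with 13·d ≡ 1 (mod 67116). Apply the extended Euclidean algorithm:
67116 = 5162*13 + 10
13 = 1*10 + 3
10 = 3*3 + 1
3 = 3*1 + 0
Back-substitute:
1 = 10 − 3·3
1 = −3·13 + 4·10
1 = 4·67116 − 20651·13
So 13·(-20651) ≡ 1 (mod 67116), hence d ≡ -20651 ≡ 46465 (mod 67116).

46465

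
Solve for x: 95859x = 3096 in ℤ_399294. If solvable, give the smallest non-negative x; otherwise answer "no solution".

First find gcd(95859, 399294):
399294 = 4×95859 + 15858
95859 = 6×15858 + 711
15858 = 22×711 + 216
711 = 3×216 + 63
216 = 3×63 + 27
63 = 2×27 + 9
27 = 3×9 + 0
gcd = 9 and 9 | 3096, so solutions exist. Divide through by 9: 10651x ≡ 344 (mod 44366).
Now find 10651⁻¹ mod 44366:
44366 = 4*10651 + 1762
10651 = 6*1762 + 79
1762 = 22*79 + 24
79 = 3*24 + 7
24 = 3*7 + 3
7 = 2*3 + 1
3 = 3*1 + 0
Back-substitute:
1 = 7 − 2·3
1 = −2·24 + 7·7
1 = 7·79 − 23·24
1 = −23·1762 + 513·79
1 = 513·10651 − 3101·1762
1 = −3101·44366 + 12917·10651
So 10651⁻¹ ≡ 12917 (mod 44366).
Then x ≡ 12917·344 ≡ 6848 (mod 44366); the smallest non-negative solution is x = 6848.

6848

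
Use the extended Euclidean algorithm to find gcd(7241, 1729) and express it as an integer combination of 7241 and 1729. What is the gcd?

13

Euclidean algorithm:
7241 = 4×1729 + 325
1729 = 5×325 + 104
325 = 3×104 + 13
104 = 8×13 + 0
gcd(7241, 1729) = 13.
Express as a combination:
13 = 325 − 3·104
13 = −3·1729 + 16·325
13 = 16·7241 − 67·1729
So 13 = (16)·7241 + (-67)·1729.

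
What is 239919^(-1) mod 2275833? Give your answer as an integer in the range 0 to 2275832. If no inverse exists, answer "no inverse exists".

no inverse exists

Euclidean algorithm on 2275833, 239919:
2275833 = 9×239919 + 116562
239919 = 2×116562 + 6795
116562 = 17×6795 + 1047
6795 = 6×1047 + 513
1047 = 2×513 + 21
513 = 24×21 + 9
21 = 2×9 + 3
9 = 3×3 + 0
gcd(239919, 2275833) = 3 ≠ 1, so 239919 has no multiplicative inverse modulo 2275833.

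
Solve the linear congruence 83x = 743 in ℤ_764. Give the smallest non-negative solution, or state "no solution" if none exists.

101

First find gcd(83, 764):
764 = 9*83 + 17
83 = 4*17 + 15
17 = 1*15 + 2
15 = 7*2 + 1
2 = 2*1 + 0
gcd = 1, so a unique solution mod 764 exists.
Back-substitute for the Bézout coefficients:
1 = 15 − 7·2
1 = −7·17 + 8·15
1 = 8·83 − 39·17
1 = −39·764 + 359·83
So 83·(359) ≡ 1 (mod 764), giving 83⁻¹ ≡ 359.
x ≡ 83⁻¹·743 ≡ 359·743 ≡ 101 (mod 764).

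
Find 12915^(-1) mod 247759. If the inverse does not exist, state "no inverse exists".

Extended Euclidean algorithm:
247759 = 19×12915 + 2374
12915 = 5×2374 + 1045
2374 = 2×1045 + 284
1045 = 3×284 + 193
284 = 1×193 + 91
193 = 2×91 + 11
91 = 8×11 + 3
11 = 3×3 + 2
3 = 1×2 + 1
2 = 2×1 + 0
The gcd is 1. Working backward:
1 = 3 − 2
1 = −11 + 4·3
1 = 4·91 − 33·11
1 = −33·193 + 70·91
1 = 70·284 − 103·193
1 = −103·1045 + 379·284
1 = 379·2374 − 861·1045
1 = −861·12915 + 4684·2374
1 = 4684·247759 − 89857·12915
So 12915·(-89857) ≡ 1 (mod 247759), and -89857 ≡ 157902 (mod 247759).

157902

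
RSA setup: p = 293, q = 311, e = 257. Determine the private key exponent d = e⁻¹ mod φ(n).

27473

φ(n) = (p−1)(q−1) = 292·310 = 90520.
Need d with 257·d ≡ 1 (mod 90520). Apply the extended Euclidean algorithm:
90520 = 352*257 + 56
257 = 4*56 + 33
56 = 1*33 + 23
33 = 1*23 + 10
23 = 2*10 + 3
10 = 3*3 + 1
3 = 3*1 + 0
Back-substitute:
1 = 10 − 3·3
1 = −3·23 + 7·10
1 = 7·33 − 10·23
1 = −10·56 + 17·33
1 = 17·257 − 78·56
1 = −78·90520 + 27473·257
So 257·27473 ≡ 1 (mod 90520), hence d = 27473.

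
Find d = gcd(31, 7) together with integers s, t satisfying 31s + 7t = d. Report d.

1

Apply Euclid's algorithm to 31 and 7:
31 = 4*7 + 3
7 = 2*3 + 1
3 = 3*1 + 0
gcd(31, 7) = 1.
Back-substituting:
1 = 7 − 2·3
1 = −2·31 + 9·7
So 1 = (-2)·31 + (9)·7.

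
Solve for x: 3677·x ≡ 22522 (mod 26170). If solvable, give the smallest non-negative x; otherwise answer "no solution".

4006

First find gcd(3677, 26170):
26170 = 7·3677 + 431
3677 = 8·431 + 229
431 = 1·229 + 202
229 = 1·202 + 27
202 = 7·27 + 13
27 = 2·13 + 1
13 = 13·1 + 0
gcd = 1, so a unique solution mod 26170 exists.
Back-substitute for the Bézout coefficients:
1 = 27 − 2·13
1 = −2·202 + 15·27
1 = 15·229 − 17·202
1 = −17·431 + 32·229
1 = 32·3677 − 273·431
1 = −273·26170 + 1943·3677
So 3677·(1943) ≡ 1 (mod 26170), giving 3677⁻¹ ≡ 1943.
x ≡ 3677⁻¹·22522 ≡ 1943·22522 ≡ 4006 (mod 26170).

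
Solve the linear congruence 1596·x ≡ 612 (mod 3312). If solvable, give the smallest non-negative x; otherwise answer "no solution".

183

First find gcd(1596, 3312):
3312 = 2·1596 + 120
1596 = 13·120 + 36
120 = 3·36 + 12
36 = 3·12 + 0
gcd = 12 and 12 | 612, so solutions exist. Divide through by 12: 133x ≡ 51 (mod 276).
Now find 133⁻¹ mod 276:
276 = 2×133 + 10
133 = 13×10 + 3
10 = 3×3 + 1
3 = 3×1 + 0
Back-substitute:
1 = 10 − 3·3
1 = −3·133 + 40·10
1 = 40·276 − 83·133
So 133·(-83) ≡ 1 (mod 276), i.e. 133⁻¹ ≡ 193.
Then x ≡ 193·51 ≡ 183 (mod 276); the smallest non-negative solution is x = 183.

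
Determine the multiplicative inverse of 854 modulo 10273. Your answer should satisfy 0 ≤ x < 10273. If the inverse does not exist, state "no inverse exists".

Run Euclid on (10273, 854):
10273 = 12*854 + 25
854 = 34*25 + 4
25 = 6*4 + 1
4 = 4*1 + 0
Since gcd(854, 10273) = 1, back-substitute to write 1 as a combination:
1 = 25 − 6·4
1 = −6·854 + 205·25
1 = 205·10273 − 2466·854
So 854·(-2466) ≡ 1 (mod 10273), and -2466 ≡ 7807 (mod 10273).

7807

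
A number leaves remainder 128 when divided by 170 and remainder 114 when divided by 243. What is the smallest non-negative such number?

23928

Write x = 128 + 170·k. Then 170·k ≡ 114 − 128 ≡ 229 (mod 243).
Need 170⁻¹ mod 243. Extended Euclid on (243, 170):
243 = 1·170 + 73
170 = 2·73 + 24
73 = 3·24 + 1
24 = 24·1 + 0
Back-substitute:
1 = 73 − 3·24
1 = −3·170 + 7·73
1 = 7·243 − 10·170
170⁻¹ ≡ 233 (mod 243), so k ≡ 233·229 ≡ 140 (mod 243).
x = 128 + 170·140 = 23928.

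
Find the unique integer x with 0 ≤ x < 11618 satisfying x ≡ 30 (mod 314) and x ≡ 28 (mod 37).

1286

Write x = 30 + 314·k. Then 314·k ≡ 28 − 30 ≡ 35 (mod 37).
Need 314⁻¹ mod 37. Extended Euclid on (37, 18):
37 = 2·18 + 1
18 = 18·1 + 0
Back-substitute:
1 = 37 − 2·18
314⁻¹ ≡ 35 (mod 37), so k ≡ 35·35 ≡ 4 (mod 37).
x = 30 + 314·4 = 1286.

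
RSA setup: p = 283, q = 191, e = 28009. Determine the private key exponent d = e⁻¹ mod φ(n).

39229

φ(n) = (p−1)(q−1) = 282·190 = 53580.
Need d with 28009·d ≡ 1 (mod 53580). Apply the extended Euclidean algorithm:
53580 = 1*28009 + 25571
28009 = 1*25571 + 2438
25571 = 10*2438 + 1191
2438 = 2*1191 + 56
1191 = 21*56 + 15
56 = 3*15 + 11
15 = 1*11 + 4
11 = 2*4 + 3
4 = 1*3 + 1
3 = 3*1 + 0
Back-substitute:
1 = 4 − 3
1 = −11 + 3·4
1 = 3·15 − 4·11
1 = −4·56 + 15·15
1 = 15·1191 − 319·56
1 = −319·2438 + 653·1191
1 = 653·25571 − 6849·2438
1 = −6849·28009 + 7502·25571
1 = 7502·53580 − 14351·28009
So 28009·(-14351) ≡ 1 (mod 53580), hence d ≡ -14351 ≡ 39229 (mod 53580).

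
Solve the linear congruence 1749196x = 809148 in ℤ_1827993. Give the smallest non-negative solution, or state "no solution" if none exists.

First find gcd(1749196, 1827993):
1827993 = 1×1749196 + 78797
1749196 = 22×78797 + 15662
78797 = 5×15662 + 487
15662 = 32×487 + 78
487 = 6×78 + 19
78 = 4×19 + 2
19 = 9×2 + 1
2 = 2×1 + 0
gcd = 1, so a unique solution mod 1827993 exists.
Back-substitute for the Bézout coefficients:
1 = 19 − 9·2
1 = −9·78 + 37·19
1 = 37·487 − 231·78
1 = −231·15662 + 7429·487
1 = 7429·78797 − 37376·15662
1 = −37376·1749196 + 829701·78797
1 = 829701·1827993 − 867077·1749196
So 1749196·(-867077) ≡ 1 (mod 1827993), giving 1749196⁻¹ ≡ 960916.
x ≡ 1749196⁻¹·809148 ≡ 960916·809148 ≡ 1060962 (mod 1827993).

1060962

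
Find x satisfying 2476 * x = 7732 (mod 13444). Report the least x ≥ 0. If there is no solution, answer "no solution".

First find gcd(2476, 13444):
13444 = 5*2476 + 1064
2476 = 2*1064 + 348
1064 = 3*348 + 20
348 = 17*20 + 8
20 = 2*8 + 4
8 = 2*4 + 0
gcd = 4 and 4 | 7732, so solutions exist. Divide through by 4: 619x ≡ 1933 (mod 3361).
Now find 619⁻¹ mod 3361:
3361 = 5·619 + 266
619 = 2·266 + 87
266 = 3·87 + 5
87 = 17·5 + 2
5 = 2·2 + 1
2 = 2·1 + 0
Back-substitute:
1 = 5 − 2·2
1 = −2·87 + 35·5
1 = 35·266 − 107·87
1 = −107·619 + 249·266
1 = 249·3361 − 1352·619
So 619·(-1352) ≡ 1 (mod 3361), i.e. 619⁻¹ ≡ 2009.
Then x ≡ 2009·1933 ≡ 1442 (mod 3361); the smallest non-negative solution is x = 1442.

1442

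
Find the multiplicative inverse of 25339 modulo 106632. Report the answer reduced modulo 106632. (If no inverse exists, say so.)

4507

gcd(106632, 25339) by repeated division:
106632 = 4*25339 + 5276
25339 = 4*5276 + 4235
5276 = 1*4235 + 1041
4235 = 4*1041 + 71
1041 = 14*71 + 47
71 = 1*47 + 24
47 = 1*24 + 23
24 = 1*23 + 1
23 = 23*1 + 0
The gcd is 1. Working backward:
1 = 24 − 23
1 = −47 + 2·24
1 = 2·71 − 3·47
1 = −3·1041 + 44·71
1 = 44·4235 − 179·1041
1 = −179·5276 + 223·4235
1 = 223·25339 − 1071·5276
1 = −1071·106632 + 4507·25339
So 25339·4507 ≡ 1 (mod 106632).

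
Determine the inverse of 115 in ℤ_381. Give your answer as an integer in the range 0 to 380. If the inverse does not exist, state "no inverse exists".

gcd(381, 115) by repeated division:
381 = 3×115 + 36
115 = 3×36 + 7
36 = 5×7 + 1
7 = 7×1 + 0
gcd = 1, so the inverse exists. Back-substitute:
1 = 36 − 5·7
1 = −5·115 + 16·36
1 = 16·381 − 53·115
Thus 115·(-53) ≡ 1 (mod 381); reducing, -53 mod 381 = 328.

328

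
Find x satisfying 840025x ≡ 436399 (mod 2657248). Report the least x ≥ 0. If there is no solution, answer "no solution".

1081095

First find gcd(840025, 2657248):
2657248 = 3·840025 + 137173
840025 = 6·137173 + 16987
137173 = 8·16987 + 1277
16987 = 13·1277 + 386
1277 = 3·386 + 119
386 = 3·119 + 29
119 = 4·29 + 3
29 = 9·3 + 2
3 = 1·2 + 1
2 = 2·1 + 0
gcd = 1, so a unique solution mod 2657248 exists.
Back-substitute for the Bézout coefficients:
1 = 3 − 2
1 = −29 + 10·3
1 = 10·119 − 41·29
1 = −41·386 + 133·119
1 = 133·1277 − 440·386
1 = −440·16987 + 5853·1277
1 = 5853·137173 − 47264·16987
1 = −47264·840025 + 289437·137173
1 = 289437·2657248 − 915575·840025
So 840025·(-915575) ≡ 1 (mod 2657248), giving 840025⁻¹ ≡ 1741673.
x ≡ 840025⁻¹·436399 ≡ 1741673·436399 ≡ 1081095 (mod 2657248).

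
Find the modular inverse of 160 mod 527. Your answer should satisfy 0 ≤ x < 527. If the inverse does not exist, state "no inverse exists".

56

Apply the Euclidean algorithm to 527 and 160:
527 = 3*160 + 47
160 = 3*47 + 19
47 = 2*19 + 9
19 = 2*9 + 1
9 = 9*1 + 0
Since gcd(160, 527) = 1, back-substitute to write 1 as a combination:
1 = 19 − 2·9
1 = −2·47 + 5·19
1 = 5·160 − 17·47
1 = −17·527 + 56·160
So 160·56 ≡ 1 (mod 527).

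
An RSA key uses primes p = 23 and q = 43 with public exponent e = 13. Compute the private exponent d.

φ(n) = (p−1)(q−1) = 22·42 = 924.
Need d with 13·d ≡ 1 (mod 924). Apply the extended Euclidean algorithm:
924 = 71×13 + 1
13 = 13×1 + 0
Back-substitute:
1 = 924 − 71·13
So 13·(-71) ≡ 1 (mod 924), hence d ≡ -71 ≡ 853 (mod 924).

853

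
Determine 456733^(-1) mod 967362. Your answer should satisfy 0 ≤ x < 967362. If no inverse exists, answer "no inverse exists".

129751

gcd(967362, 456733) by repeated division:
967362 = 2×456733 + 53896
456733 = 8×53896 + 25565
53896 = 2×25565 + 2766
25565 = 9×2766 + 671
2766 = 4×671 + 82
671 = 8×82 + 15
82 = 5×15 + 7
15 = 2×7 + 1
7 = 7×1 + 0
gcd = 1, so the inverse exists. Back-substitute:
1 = 15 − 2·7
1 = −2·82 + 11·15
1 = 11·671 − 90·82
1 = −90·2766 + 371·671
1 = 371·25565 − 3429·2766
1 = −3429·53896 + 7229·25565
1 = 7229·456733 − 61261·53896
1 = −61261·967362 + 129751·456733
So 456733·129751 ≡ 1 (mod 967362).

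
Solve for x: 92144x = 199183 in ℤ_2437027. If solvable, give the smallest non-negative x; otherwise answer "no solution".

First find gcd(92144, 2437027):
2437027 = 26·92144 + 41283
92144 = 2·41283 + 9578
41283 = 4·9578 + 2971
9578 = 3·2971 + 665
2971 = 4·665 + 311
665 = 2·311 + 43
311 = 7·43 + 10
43 = 4·10 + 3
10 = 3·3 + 1
3 = 3·1 + 0
gcd = 1, so a unique solution mod 2437027 exists.
Back-substitute for the Bézout coefficients:
1 = 10 − 3·3
1 = −3·43 + 13·10
1 = 13·311 − 94·43
1 = −94·665 + 201·311
1 = 201·2971 − 898·665
1 = −898·9578 + 2895·2971
1 = 2895·41283 − 12478·9578
1 = −12478·92144 + 27851·41283
1 = 27851·2437027 − 736604·92144
So 92144·(-736604) ≡ 1 (mod 2437027), giving 92144⁻¹ ≡ 1700423.
x ≡ 92144⁻¹·199183 ≡ 1700423·199183 ≡ 2216003 (mod 2437027).

2216003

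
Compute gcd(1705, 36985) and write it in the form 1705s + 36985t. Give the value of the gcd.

Apply Euclid's algorithm to 36985 and 1705:
36985 = 21·1705 + 1180
1705 = 1·1180 + 525
1180 = 2·525 + 130
525 = 4·130 + 5
130 = 26·5 + 0
gcd(1705, 36985) = 5.
Working backward:
5 = 525 − 4·130
5 = −4·1180 + 9·525
5 = 9·1705 − 13·1180
5 = −13·36985 + 282·1705
So 5 = (-13)·36985 + (282)·1705.

5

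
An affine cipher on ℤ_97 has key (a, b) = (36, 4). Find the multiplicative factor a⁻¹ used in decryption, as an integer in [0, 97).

gcd(97, 36) by repeated division:
97 = 2*36 + 25
36 = 1*25 + 11
25 = 2*11 + 3
11 = 3*3 + 2
3 = 1*2 + 1
2 = 2*1 + 0
The gcd is 1. Working backward:
1 = 3 − 2
1 = −11 + 4·3
1 = 4·25 − 9·11
1 = −9·36 + 13·25
1 = 13·97 − 35·36
Thus 36·(-35) ≡ 1 (mod 97); reducing, -35 mod 97 = 62.

62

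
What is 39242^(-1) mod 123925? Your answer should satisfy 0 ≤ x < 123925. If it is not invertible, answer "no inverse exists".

Run Euclid on (123925, 39242):
123925 = 3*39242 + 6199
39242 = 6*6199 + 2048
6199 = 3*2048 + 55
2048 = 37*55 + 13
55 = 4*13 + 3
13 = 4*3 + 1
3 = 3*1 + 0
gcd = 1, so the inverse exists. Back-substitute:
1 = 13 − 4·3
1 = −4·55 + 17·13
1 = 17·2048 − 633·55
1 = −633·6199 + 1916·2048
1 = 1916·39242 − 12129·6199
1 = −12129·123925 + 38303·39242
So 39242·38303 ≡ 1 (mod 123925).

38303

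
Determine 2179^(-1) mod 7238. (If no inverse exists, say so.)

6381

Run Euclid on (7238, 2179):
7238 = 3×2179 + 701
2179 = 3×701 + 76
701 = 9×76 + 17
76 = 4×17 + 8
17 = 2×8 + 1
8 = 8×1 + 0
gcd = 1, so the inverse exists. Back-substitute:
1 = 17 − 2·8
1 = −2·76 + 9·17
1 = 9·701 − 83·76
1 = −83·2179 + 258·701
1 = 258·7238 − 857·2179
Hence 2179⁻¹ ≡ -857 ≡ 6381 (mod 7238).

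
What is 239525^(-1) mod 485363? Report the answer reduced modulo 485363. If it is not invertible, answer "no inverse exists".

376189

Run Euclid on (485363, 239525):
485363 = 2*239525 + 6313
239525 = 37*6313 + 5944
6313 = 1*5944 + 369
5944 = 16*369 + 40
369 = 9*40 + 9
40 = 4*9 + 4
9 = 2*4 + 1
4 = 4*1 + 0
gcd = 1, so the inverse exists. Back-substitute:
1 = 9 − 2·4
1 = −2·40 + 9·9
1 = 9·369 − 83·40
1 = −83·5944 + 1337·369
1 = 1337·6313 − 1420·5944
1 = −1420·239525 + 53877·6313
1 = 53877·485363 − 109174·239525
Hence 239525⁻¹ ≡ -109174 ≡ 376189 (mod 485363).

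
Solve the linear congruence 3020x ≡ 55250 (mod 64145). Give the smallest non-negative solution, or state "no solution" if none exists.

First find gcd(3020, 64145):
64145 = 21*3020 + 725
3020 = 4*725 + 120
725 = 6*120 + 5
120 = 24*5 + 0
gcd = 5 and 5 | 55250, so solutions exist. Divide through by 5: 604x ≡ 11050 (mod 12829).
Now find 604⁻¹ mod 12829:
12829 = 21×604 + 145
604 = 4×145 + 24
145 = 6×24 + 1
24 = 24×1 + 0
Back-substitute:
1 = 145 − 6·24
1 = −6·604 + 25·145
1 = 25·12829 − 531·604
So 604·(-531) ≡ 1 (mod 12829), i.e. 604⁻¹ ≡ 12298.
Then x ≡ 12298·11050 ≡ 8132 (mod 12829); the smallest non-negative solution is x = 8132.

8132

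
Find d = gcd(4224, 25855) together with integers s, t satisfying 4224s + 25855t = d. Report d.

Repeated division:
25855 = 6·4224 + 511
4224 = 8·511 + 136
511 = 3·136 + 103
136 = 1·103 + 33
103 = 3·33 + 4
33 = 8·4 + 1
4 = 4·1 + 0
gcd(4224, 25855) = 1.
Working backward:
1 = 33 − 8·4
1 = −8·103 + 25·33
1 = 25·136 − 33·103
1 = −33·511 + 124·136
1 = 124·4224 − 1025·511
1 = −1025·25855 + 6274·4224
So 1 = (-1025)·25855 + (6274)·4224.

1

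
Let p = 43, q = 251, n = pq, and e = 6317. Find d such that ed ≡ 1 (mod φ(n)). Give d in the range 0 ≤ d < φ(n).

8153

φ(n) = (p−1)(q−1) = 42·250 = 10500.
Need d with 6317·d ≡ 1 (mod 10500). Apply the extended Euclidean algorithm:
10500 = 1·6317 + 4183
6317 = 1·4183 + 2134
4183 = 1·2134 + 2049
2134 = 1·2049 + 85
2049 = 24·85 + 9
85 = 9·9 + 4
9 = 2·4 + 1
4 = 4·1 + 0
Back-substitute:
1 = 9 − 2·4
1 = −2·85 + 19·9
1 = 19·2049 − 458·85
1 = −458·2134 + 477·2049
1 = 477·4183 − 935·2134
1 = −935·6317 + 1412·4183
1 = 1412·10500 − 2347·6317
So 6317·(-2347) ≡ 1 (mod 10500), hence d ≡ -2347 ≡ 8153 (mod 10500).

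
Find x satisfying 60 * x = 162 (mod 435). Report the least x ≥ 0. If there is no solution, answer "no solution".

no solution

gcd(60, 435):
435 = 7×60 + 15
60 = 4×15 + 0
gcd = 15, but 15 ∤ 162, so the congruence has no solution.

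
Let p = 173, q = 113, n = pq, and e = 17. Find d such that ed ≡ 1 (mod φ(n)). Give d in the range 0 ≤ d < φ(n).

φ(n) = (p−1)(q−1) = 172·112 = 19264.
Need d with 17·d ≡ 1 (mod 19264). Apply the extended Euclidean algorithm:
19264 = 1133*17 + 3
17 = 5*3 + 2
3 = 1*2 + 1
2 = 2*1 + 0
Back-substitute:
1 = 3 − 2
1 = −17 + 6·3
1 = 6·19264 − 6799·17
So 17·(-6799) ≡ 1 (mod 19264), hence d ≡ -6799 ≡ 12465 (mod 19264).

12465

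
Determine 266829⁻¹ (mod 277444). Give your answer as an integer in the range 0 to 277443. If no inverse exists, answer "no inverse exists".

gcd(277444, 266829) by repeated division:
277444 = 1·266829 + 10615
266829 = 25·10615 + 1454
10615 = 7·1454 + 437
1454 = 3·437 + 143
437 = 3·143 + 8
143 = 17·8 + 7
8 = 1·7 + 1
7 = 7·1 + 0
gcd = 1, so the inverse exists. Back-substitute:
1 = 8 − 7
1 = −143 + 18·8
1 = 18·437 − 55·143
1 = −55·1454 + 183·437
1 = 183·10615 − 1336·1454
1 = −1336·266829 + 33583·10615
1 = 33583·277444 − 34919·266829
Thus 266829·(-34919) ≡ 1 (mod 277444); reducing, -34919 mod 277444 = 242525.

242525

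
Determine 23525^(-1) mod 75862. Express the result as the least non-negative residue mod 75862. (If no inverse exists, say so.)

58213

Run Euclid on (75862, 23525):
75862 = 3*23525 + 5287
23525 = 4*5287 + 2377
5287 = 2*2377 + 533
2377 = 4*533 + 245
533 = 2*245 + 43
245 = 5*43 + 30
43 = 1*30 + 13
30 = 2*13 + 4
13 = 3*4 + 1
4 = 4*1 + 0
Since gcd(23525, 75862) = 1, back-substitute to write 1 as a combination:
1 = 13 − 3·4
1 = −3·30 + 7·13
1 = 7·43 − 10·30
1 = −10·245 + 57·43
1 = 57·533 − 124·245
1 = −124·2377 + 553·533
1 = 553·5287 − 1230·2377
1 = −1230·23525 + 5473·5287
1 = 5473·75862 − 17649·23525
Thus 23525·(-17649) ≡ 1 (mod 75862); reducing, -17649 mod 75862 = 58213.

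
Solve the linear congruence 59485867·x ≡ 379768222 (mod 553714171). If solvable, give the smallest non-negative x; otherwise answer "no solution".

First find gcd(59485867, 553714171):
553714171 = 9·59485867 + 18341368
59485867 = 3·18341368 + 4461763
18341368 = 4·4461763 + 494316
4461763 = 9·494316 + 12919
494316 = 38·12919 + 3394
12919 = 3·3394 + 2737
3394 = 1·2737 + 657
2737 = 4·657 + 109
657 = 6·109 + 3
109 = 36·3 + 1
3 = 3·1 + 0
gcd = 1, so a unique solution mod 553714171 exists.
Back-substitute for the Bézout coefficients:
1 = 109 − 36·3
1 = −36·657 + 217·109
1 = 217·2737 − 904·657
1 = −904·3394 + 1121·2737
1 = 1121·12919 − 4267·3394
1 = −4267·494316 + 163267·12919
1 = 163267·4461763 − 1473670·494316
1 = −1473670·18341368 + 6057947·4461763
1 = 6057947·59485867 − 19647511·18341368
1 = −19647511·553714171 + 182885546·59485867
So 59485867·(182885546) ≡ 1 (mod 553714171), giving 59485867⁻¹ ≡ 182885546.
x ≡ 59485867⁻¹·379768222 ≡ 182885546·379768222 ≡ 428608852 (mod 553714171).

428608852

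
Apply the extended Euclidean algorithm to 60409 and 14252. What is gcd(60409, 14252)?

Repeated division:
60409 = 4×14252 + 3401
14252 = 4×3401 + 648
3401 = 5×648 + 161
648 = 4×161 + 4
161 = 40×4 + 1
4 = 4×1 + 0
gcd(60409, 14252) = 1.
Back-substituting:
1 = 161 − 40·4
1 = −40·648 + 161·161
1 = 161·3401 − 845·648
1 = −845·14252 + 3541·3401
1 = 3541·60409 − 15009·14252
So 1 = (3541)·60409 + (-15009)·14252.

1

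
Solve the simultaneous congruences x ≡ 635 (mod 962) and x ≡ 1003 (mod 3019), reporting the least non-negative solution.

Write x = 635 + 962·k. Then 962·k ≡ 1003 − 635 ≡ 368 (mod 3019).
Need 962⁻¹ mod 3019. Extended Euclid on (3019, 962):
3019 = 3*962 + 133
962 = 7*133 + 31
133 = 4*31 + 9
31 = 3*9 + 4
9 = 2*4 + 1
4 = 4*1 + 0
Back-substitute:
1 = 9 − 2·4
1 = −2·31 + 7·9
1 = 7·133 − 30·31
1 = −30·962 + 217·133
1 = 217·3019 − 681·962
962⁻¹ ≡ 2338 (mod 3019), so k ≡ 2338·368 ≡ 2988 (mod 3019).
x = 635 + 962·2988 = 2875091.

2875091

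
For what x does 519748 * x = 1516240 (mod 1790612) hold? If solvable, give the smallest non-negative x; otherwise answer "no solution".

244726

First find gcd(519748, 1790612):
1790612 = 3×519748 + 231368
519748 = 2×231368 + 57012
231368 = 4×57012 + 3320
57012 = 17×3320 + 572
3320 = 5×572 + 460
572 = 1×460 + 112
460 = 4×112 + 12
112 = 9×12 + 4
12 = 3×4 + 0
gcd = 4 and 4 | 1516240, so solutions exist. Divide through by 4: 129937x ≡ 379060 (mod 447653).
Now find 129937⁻¹ mod 447653:
447653 = 3×129937 + 57842
129937 = 2×57842 + 14253
57842 = 4×14253 + 830
14253 = 17×830 + 143
830 = 5×143 + 115
143 = 1×115 + 28
115 = 4×28 + 3
28 = 9×3 + 1
3 = 3×1 + 0
Back-substitute:
1 = 28 − 9·3
1 = −9·115 + 37·28
1 = 37·143 − 46·115
1 = −46·830 + 267·143
1 = 267·14253 − 4585·830
1 = −4585·57842 + 18607·14253
1 = 18607·129937 − 41799·57842
1 = −41799·447653 + 144004·129937
So 129937⁻¹ ≡ 144004 (mod 447653).
Then x ≡ 144004·379060 ≡ 244726 (mod 447653); the smallest non-negative solution is x = 244726.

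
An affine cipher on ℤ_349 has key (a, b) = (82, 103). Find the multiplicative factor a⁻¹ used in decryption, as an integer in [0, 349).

166

Run Euclid on (349, 82):
349 = 4×82 + 21
82 = 3×21 + 19
21 = 1×19 + 2
19 = 9×2 + 1
2 = 2×1 + 0
Since gcd(82, 349) = 1, back-substitute to write 1 as a combination:
1 = 19 − 9·2
1 = −9·21 + 10·19
1 = 10·82 − 39·21
1 = −39·349 + 166·82
So 82·166 ≡ 1 (mod 349).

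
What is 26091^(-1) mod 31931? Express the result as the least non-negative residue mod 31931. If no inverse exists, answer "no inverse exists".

14276

gcd(31931, 26091) by repeated division:
31931 = 1*26091 + 5840
26091 = 4*5840 + 2731
5840 = 2*2731 + 378
2731 = 7*378 + 85
378 = 4*85 + 38
85 = 2*38 + 9
38 = 4*9 + 2
9 = 4*2 + 1
2 = 2*1 + 0
gcd = 1, so the inverse exists. Back-substitute:
1 = 9 − 4·2
1 = −4·38 + 17·9
1 = 17·85 − 38·38
1 = −38·378 + 169·85
1 = 169·2731 − 1221·378
1 = −1221·5840 + 2611·2731
1 = 2611·26091 − 11665·5840
1 = −11665·31931 + 14276·26091
So 26091·14276 ≡ 1 (mod 31931).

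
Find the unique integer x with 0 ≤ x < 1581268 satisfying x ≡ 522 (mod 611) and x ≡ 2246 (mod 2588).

15186

Write x = 522 + 611·k. Then 611·k ≡ 2246 − 522 ≡ 1724 (mod 2588).
Need 611⁻¹ mod 2588. Extended Euclid on (2588, 611):
2588 = 4*611 + 144
611 = 4*144 + 35
144 = 4*35 + 4
35 = 8*4 + 3
4 = 1*3 + 1
3 = 3*1 + 0
Back-substitute:
1 = 4 − 3
1 = −35 + 9·4
1 = 9·144 − 37·35
1 = −37·611 + 157·144
1 = 157·2588 − 665·611
611⁻¹ ≡ 1923 (mod 2588), so k ≡ 1923·1724 ≡ 24 (mod 2588).
x = 522 + 611·24 = 15186.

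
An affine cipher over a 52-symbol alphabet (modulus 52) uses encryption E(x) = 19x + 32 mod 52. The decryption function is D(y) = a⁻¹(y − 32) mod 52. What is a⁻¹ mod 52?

Apply the Euclidean algorithm to 52 and 19:
52 = 2×19 + 14
19 = 1×14 + 5
14 = 2×5 + 4
5 = 1×4 + 1
4 = 4×1 + 0
Since gcd(19, 52) = 1, back-substitute to write 1 as a combination:
1 = 5 − 4
1 = −14 + 3·5
1 = 3·19 − 4·14
1 = −4·52 + 11·19
So 19·11 ≡ 1 (mod 52).

11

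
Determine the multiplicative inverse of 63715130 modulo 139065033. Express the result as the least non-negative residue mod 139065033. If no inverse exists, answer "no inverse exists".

76476539

Extended Euclidean algorithm:
139065033 = 2×63715130 + 11634773
63715130 = 5×11634773 + 5541265
11634773 = 2×5541265 + 552243
5541265 = 10×552243 + 18835
552243 = 29×18835 + 6028
18835 = 3×6028 + 751
6028 = 8×751 + 20
751 = 37×20 + 11
20 = 1×11 + 9
11 = 1×9 + 2
9 = 4×2 + 1
2 = 2×1 + 0
gcd = 1, so the inverse exists. Back-substitute:
1 = 9 − 4·2
1 = −4·11 + 5·9
1 = 5·20 − 9·11
1 = −9·751 + 338·20
1 = 338·6028 − 2713·751
1 = −2713·18835 + 8477·6028
1 = 8477·552243 − 248546·18835
1 = −248546·5541265 + 2493937·552243
1 = 2493937·11634773 − 5236420·5541265
1 = −5236420·63715130 + 28676037·11634773
1 = 28676037·139065033 − 62588494·63715130
So 63715130·(-62588494) ≡ 1 (mod 139065033), and -62588494 ≡ 76476539 (mod 139065033).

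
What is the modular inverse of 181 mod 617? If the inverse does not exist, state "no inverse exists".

gcd(617, 181) by repeated division:
617 = 3·181 + 74
181 = 2·74 + 33
74 = 2·33 + 8
33 = 4·8 + 1
8 = 8·1 + 0
gcd = 1, so the inverse exists. Back-substitute:
1 = 33 − 4·8
1 = −4·74 + 9·33
1 = 9·181 − 22·74
1 = −22·617 + 75·181
So 181·75 ≡ 1 (mod 617).

75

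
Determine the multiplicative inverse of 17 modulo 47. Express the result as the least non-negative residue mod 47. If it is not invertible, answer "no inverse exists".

Extended Euclidean algorithm:
47 = 2·17 + 13
17 = 1·13 + 4
13 = 3·4 + 1
4 = 4·1 + 0
Since gcd(17, 47) = 1, back-substitute to write 1 as a combination:
1 = 13 − 3·4
1 = −3·17 + 4·13
1 = 4·47 − 11·17
So 17·(-11) ≡ 1 (mod 47), and -11 ≡ 36 (mod 47).

36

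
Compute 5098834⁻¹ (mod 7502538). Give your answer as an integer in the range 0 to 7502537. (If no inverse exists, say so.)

no inverse exists

Compute gcd(5098834, 7502538):
7502538 = 1·5098834 + 2403704
5098834 = 2·2403704 + 291426
2403704 = 8·291426 + 72296
291426 = 4·72296 + 2242
72296 = 32·2242 + 552
2242 = 4·552 + 34
552 = 16·34 + 8
34 = 4·8 + 2
8 = 4·2 + 0
Since gcd = 2 > 1, 5098834 is not a unit mod 7502538.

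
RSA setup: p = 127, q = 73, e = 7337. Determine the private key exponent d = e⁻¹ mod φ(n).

φ(n) = (p−1)(q−1) = 126·72 = 9072.
Need d with 7337·d ≡ 1 (mod 9072). Apply the extended Euclidean algorithm:
9072 = 1*7337 + 1735
7337 = 4*1735 + 397
1735 = 4*397 + 147
397 = 2*147 + 103
147 = 1*103 + 44
103 = 2*44 + 15
44 = 2*15 + 14
15 = 1*14 + 1
14 = 14*1 + 0
Back-substitute:
1 = 15 − 14
1 = −44 + 3·15
1 = 3·103 − 7·44
1 = −7·147 + 10·103
1 = 10·397 − 27·147
1 = −27·1735 + 118·397
1 = 118·7337 − 499·1735
1 = −499·9072 + 617·7337
So 7337·617 ≡ 1 (mod 9072), hence d = 617.

617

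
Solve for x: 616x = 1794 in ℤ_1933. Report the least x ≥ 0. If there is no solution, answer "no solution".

1051

First find gcd(616, 1933):
1933 = 3·616 + 85
616 = 7·85 + 21
85 = 4·21 + 1
21 = 21·1 + 0
gcd = 1, so a unique solution mod 1933 exists.
Back-substitute for the Bézout coefficients:
1 = 85 − 4·21
1 = −4·616 + 29·85
1 = 29·1933 − 91·616
So 616·(-91) ≡ 1 (mod 1933), giving 616⁻¹ ≡ 1842.
x ≡ 616⁻¹·1794 ≡ 1842·1794 ≡ 1051 (mod 1933).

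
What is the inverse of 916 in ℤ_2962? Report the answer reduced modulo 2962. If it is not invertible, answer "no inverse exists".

Compute gcd(916, 2962):
2962 = 3×916 + 214
916 = 4×214 + 60
214 = 3×60 + 34
60 = 1×34 + 26
34 = 1×26 + 8
26 = 3×8 + 2
8 = 4×2 + 0
Since gcd = 2 > 1, 916 is not a unit mod 2962.

no inverse exists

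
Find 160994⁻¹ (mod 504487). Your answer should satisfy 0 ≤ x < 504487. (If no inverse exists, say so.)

165011

Extended Euclidean algorithm:
504487 = 3·160994 + 21505
160994 = 7·21505 + 10459
21505 = 2·10459 + 587
10459 = 17·587 + 480
587 = 1·480 + 107
480 = 4·107 + 52
107 = 2·52 + 3
52 = 17·3 + 1
3 = 3·1 + 0
Since gcd(160994, 504487) = 1, back-substitute to write 1 as a combination:
1 = 52 − 17·3
1 = −17·107 + 35·52
1 = 35·480 − 157·107
1 = −157·587 + 192·480
1 = 192·10459 − 3421·587
1 = −3421·21505 + 7034·10459
1 = 7034·160994 − 52659·21505
1 = −52659·504487 + 165011·160994
So 160994·165011 ≡ 1 (mod 504487).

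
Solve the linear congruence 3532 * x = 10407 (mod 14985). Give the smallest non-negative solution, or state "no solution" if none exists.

First find gcd(3532, 14985):
14985 = 4*3532 + 857
3532 = 4*857 + 104
857 = 8*104 + 25
104 = 4*25 + 4
25 = 6*4 + 1
4 = 4*1 + 0
gcd = 1, so a unique solution mod 14985 exists.
Back-substitute for the Bézout coefficients:
1 = 25 − 6·4
1 = −6·104 + 25·25
1 = 25·857 − 206·104
1 = −206·3532 + 849·857
1 = 849·14985 − 3602·3532
So 3532·(-3602) ≡ 1 (mod 14985), giving 3532⁻¹ ≡ 11383.
x ≡ 3532⁻¹·10407 ≡ 11383·10407 ≡ 6456 (mod 14985).

6456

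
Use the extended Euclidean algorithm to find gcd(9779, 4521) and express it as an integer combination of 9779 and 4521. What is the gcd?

11

Repeated division:
9779 = 2·4521 + 737
4521 = 6·737 + 99
737 = 7·99 + 44
99 = 2·44 + 11
44 = 4·11 + 0
gcd(9779, 4521) = 11.
Back-substituting:
11 = 99 − 2·44
11 = −2·737 + 15·99
11 = 15·4521 − 92·737
11 = −92·9779 + 199·4521
So 11 = (-92)·9779 + (199)·4521.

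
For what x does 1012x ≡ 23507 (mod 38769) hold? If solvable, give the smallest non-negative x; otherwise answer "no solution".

First find gcd(1012, 38769):
38769 = 38·1012 + 313
1012 = 3·313 + 73
313 = 4·73 + 21
73 = 3·21 + 10
21 = 2·10 + 1
10 = 10·1 + 0
gcd = 1, so a unique solution mod 38769 exists.
Back-substitute for the Bézout coefficients:
1 = 21 − 2·10
1 = −2·73 + 7·21
1 = 7·313 − 30·73
1 = −30·1012 + 97·313
1 = 97·38769 − 3716·1012
So 1012·(-3716) ≡ 1 (mod 38769), giving 1012⁻¹ ≡ 35053.
x ≡ 1012⁻¹·23507 ≡ 35053·23507 ≡ 33314 (mod 38769).

33314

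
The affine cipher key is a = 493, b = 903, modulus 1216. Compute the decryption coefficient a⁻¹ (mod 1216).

Extended Euclidean algorithm:
1216 = 2×493 + 230
493 = 2×230 + 33
230 = 6×33 + 32
33 = 1×32 + 1
32 = 32×1 + 0
The gcd is 1. Working backward:
1 = 33 − 32
1 = −230 + 7·33
1 = 7·493 − 15·230
1 = −15·1216 + 37·493
So 493·37 ≡ 1 (mod 1216).

37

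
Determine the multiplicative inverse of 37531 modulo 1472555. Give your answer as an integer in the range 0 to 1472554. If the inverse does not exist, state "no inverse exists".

816181

gcd(1472555, 37531) by repeated division:
1472555 = 39×37531 + 8846
37531 = 4×8846 + 2147
8846 = 4×2147 + 258
2147 = 8×258 + 83
258 = 3×83 + 9
83 = 9×9 + 2
9 = 4×2 + 1
2 = 2×1 + 0
The gcd is 1. Working backward:
1 = 9 − 4·2
1 = −4·83 + 37·9
1 = 37·258 − 115·83
1 = −115·2147 + 957·258
1 = 957·8846 − 3943·2147
1 = −3943·37531 + 16729·8846
1 = 16729·1472555 − 656374·37531
Hence 37531⁻¹ ≡ -656374 ≡ 816181 (mod 1472555).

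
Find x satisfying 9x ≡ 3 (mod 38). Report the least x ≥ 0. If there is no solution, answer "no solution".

First find gcd(9, 38):
38 = 4×9 + 2
9 = 4×2 + 1
2 = 2×1 + 0
gcd = 1, so a unique solution mod 38 exists.
Back-substitute for the Bézout coefficients:
1 = 9 − 4·2
1 = −4·38 + 17·9
So 9·(17) ≡ 1 (mod 38), giving 9⁻¹ ≡ 17.
x ≡ 9⁻¹·3 ≡ 17·3 ≡ 13 (mod 38).

13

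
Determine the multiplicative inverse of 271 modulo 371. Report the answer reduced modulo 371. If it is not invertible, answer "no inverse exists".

Apply the Euclidean algorithm to 371 and 271:
371 = 1·271 + 100
271 = 2·100 + 71
100 = 1·71 + 29
71 = 2·29 + 13
29 = 2·13 + 3
13 = 4·3 + 1
3 = 3·1 + 0
gcd = 1, so the inverse exists. Back-substitute:
1 = 13 − 4·3
1 = −4·29 + 9·13
1 = 9·71 − 22·29
1 = −22·100 + 31·71
1 = 31·271 − 84·100
1 = −84·371 + 115·271
So 271·115 ≡ 1 (mod 371).

115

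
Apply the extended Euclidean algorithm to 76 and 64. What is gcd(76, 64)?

Apply Euclid's algorithm to 76 and 64:
76 = 1*64 + 12
64 = 5*12 + 4
12 = 3*4 + 0
gcd(76, 64) = 4.
Working backward:
4 = 64 − 5·12
4 = −5·76 + 6·64
So 4 = (-5)·76 + (6)·64.

4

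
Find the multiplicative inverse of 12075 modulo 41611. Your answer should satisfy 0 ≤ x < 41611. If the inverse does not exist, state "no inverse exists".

10283

gcd(41611, 12075) by repeated division:
41611 = 3·12075 + 5386
12075 = 2·5386 + 1303
5386 = 4·1303 + 174
1303 = 7·174 + 85
174 = 2·85 + 4
85 = 21·4 + 1
4 = 4·1 + 0
The gcd is 1. Working backward:
1 = 85 − 21·4
1 = −21·174 + 43·85
1 = 43·1303 − 322·174
1 = −322·5386 + 1331·1303
1 = 1331·12075 − 2984·5386
1 = −2984·41611 + 10283·12075
So 12075·10283 ≡ 1 (mod 41611).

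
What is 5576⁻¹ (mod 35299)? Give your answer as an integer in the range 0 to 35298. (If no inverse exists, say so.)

10515

Run Euclid on (35299, 5576):
35299 = 6*5576 + 1843
5576 = 3*1843 + 47
1843 = 39*47 + 10
47 = 4*10 + 7
10 = 1*7 + 3
7 = 2*3 + 1
3 = 3*1 + 0
gcd = 1, so the inverse exists. Back-substitute:
1 = 7 − 2·3
1 = −2·10 + 3·7
1 = 3·47 − 14·10
1 = −14·1843 + 549·47
1 = 549·5576 − 1661·1843
1 = −1661·35299 + 10515·5576
So 5576·10515 ≡ 1 (mod 35299).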